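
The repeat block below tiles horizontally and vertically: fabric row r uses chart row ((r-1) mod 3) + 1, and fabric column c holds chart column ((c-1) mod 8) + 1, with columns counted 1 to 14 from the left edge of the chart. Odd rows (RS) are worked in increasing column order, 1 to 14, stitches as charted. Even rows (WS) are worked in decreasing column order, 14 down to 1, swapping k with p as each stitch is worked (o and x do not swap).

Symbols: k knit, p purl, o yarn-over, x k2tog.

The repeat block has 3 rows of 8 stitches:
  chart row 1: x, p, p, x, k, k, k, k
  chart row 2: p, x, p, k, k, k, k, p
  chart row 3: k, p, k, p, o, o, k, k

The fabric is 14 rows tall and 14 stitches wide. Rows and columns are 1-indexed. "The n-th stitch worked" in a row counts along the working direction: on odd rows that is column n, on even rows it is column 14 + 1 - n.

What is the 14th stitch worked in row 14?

Stitch:
k

Derivation:
For row 14: chart row = ((14-1) mod 3) + 1 = 2; this is a WS (even) row.
Chart row 2 tiled across columns 1-14: p x p k k k k p p x p k k k
Wrong side: read the tiled row from column 14 down to 1 and exchange k with p (leave o, x).
Row 14 as worked: p p p k x k k p p p p k x k
Stitch 14 in working order -> k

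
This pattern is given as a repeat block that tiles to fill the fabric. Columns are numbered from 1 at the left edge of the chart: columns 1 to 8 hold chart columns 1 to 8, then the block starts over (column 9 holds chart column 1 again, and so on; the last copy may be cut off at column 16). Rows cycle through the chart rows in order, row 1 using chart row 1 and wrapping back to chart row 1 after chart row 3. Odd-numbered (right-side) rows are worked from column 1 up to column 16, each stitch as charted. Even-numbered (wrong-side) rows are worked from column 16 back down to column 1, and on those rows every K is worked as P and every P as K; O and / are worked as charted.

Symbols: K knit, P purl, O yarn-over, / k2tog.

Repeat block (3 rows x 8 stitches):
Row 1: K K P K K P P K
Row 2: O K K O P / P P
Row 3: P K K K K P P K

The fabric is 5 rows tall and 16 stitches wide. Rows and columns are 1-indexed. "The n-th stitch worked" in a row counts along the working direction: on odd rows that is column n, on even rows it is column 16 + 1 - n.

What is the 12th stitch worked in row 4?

Result:
P

Derivation:
Row 4: (4-1) mod 3 = 0, so use chart row 1. Even row -> WS.
Chart row 1 tiled across columns 1-16: K K P K K P P K K K P K K P P K
WS row: flip the tiled sequence (start at column 16) and apply K<->P; O and / stay.
Row 4 as worked: P K K P P K P P P K K P P K P P
Counting 12 along the worked row gives P.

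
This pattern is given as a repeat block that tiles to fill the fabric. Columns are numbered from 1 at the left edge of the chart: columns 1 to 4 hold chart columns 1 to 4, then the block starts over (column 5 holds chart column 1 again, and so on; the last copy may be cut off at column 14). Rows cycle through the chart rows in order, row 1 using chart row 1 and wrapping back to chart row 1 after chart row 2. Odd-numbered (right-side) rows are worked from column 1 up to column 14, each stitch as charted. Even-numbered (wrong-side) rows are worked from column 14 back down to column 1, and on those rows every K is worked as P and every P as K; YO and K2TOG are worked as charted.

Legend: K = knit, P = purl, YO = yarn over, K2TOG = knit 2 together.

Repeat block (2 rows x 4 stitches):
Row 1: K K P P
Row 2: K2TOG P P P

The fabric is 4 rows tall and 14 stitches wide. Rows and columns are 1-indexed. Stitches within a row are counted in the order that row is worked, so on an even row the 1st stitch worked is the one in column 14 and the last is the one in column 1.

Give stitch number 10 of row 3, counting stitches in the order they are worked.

Stitch:
K

Derivation:
Row 3: (3-1) mod 2 = 0, so use chart row 1. Odd row -> RS.
Chart row 1 tiled across columns 1-14: K K P P K K P P K K P P K K
RS row: no reversal, no swap; stitch n worked = column n.
Counting 10 along the worked row gives K.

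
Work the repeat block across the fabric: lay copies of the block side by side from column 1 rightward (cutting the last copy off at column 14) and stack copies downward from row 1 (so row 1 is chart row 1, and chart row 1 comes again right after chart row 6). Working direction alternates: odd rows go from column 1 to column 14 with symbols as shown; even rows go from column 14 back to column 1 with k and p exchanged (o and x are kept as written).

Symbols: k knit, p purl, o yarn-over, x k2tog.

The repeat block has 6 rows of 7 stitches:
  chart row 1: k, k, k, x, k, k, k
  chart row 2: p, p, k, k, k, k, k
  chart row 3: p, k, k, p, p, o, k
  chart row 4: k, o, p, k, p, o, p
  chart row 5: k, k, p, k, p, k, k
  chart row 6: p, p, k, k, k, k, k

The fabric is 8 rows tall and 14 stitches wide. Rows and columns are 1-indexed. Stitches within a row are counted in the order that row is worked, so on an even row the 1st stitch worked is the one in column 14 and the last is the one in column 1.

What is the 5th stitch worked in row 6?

Stitch:
p

Derivation:
For row 6: chart row = ((6-1) mod 6) + 1 = 6; this is a WS (even) row.
Chart row 6 tiled across columns 1-14: p p k k k k k p p k k k k k
Wrong side: read the tiled row from column 14 down to 1 and exchange k with p (leave o, x).
Row 6 as worked: p p p p p k k p p p p p k k
Stitch 5 in working order -> p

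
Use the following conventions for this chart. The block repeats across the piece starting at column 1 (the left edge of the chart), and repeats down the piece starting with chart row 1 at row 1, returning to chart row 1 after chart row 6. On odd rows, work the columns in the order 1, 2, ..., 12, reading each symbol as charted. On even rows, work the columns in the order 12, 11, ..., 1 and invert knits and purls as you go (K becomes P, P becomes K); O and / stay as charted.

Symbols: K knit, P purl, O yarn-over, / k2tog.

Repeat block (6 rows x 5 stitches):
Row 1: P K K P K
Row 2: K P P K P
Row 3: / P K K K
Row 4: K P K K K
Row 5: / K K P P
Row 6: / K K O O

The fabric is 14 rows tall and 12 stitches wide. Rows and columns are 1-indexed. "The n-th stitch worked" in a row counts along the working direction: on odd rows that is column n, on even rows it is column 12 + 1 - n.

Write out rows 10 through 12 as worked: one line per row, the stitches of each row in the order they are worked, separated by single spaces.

Rows as worked:
K P P P P K P P P P K P
/ K K P P / K K P P / K
P / O O P P / O O P P /

Derivation:
Row 10: chart row 4, WS - tiled (columns 1-12): K P K K K K P K K K K P; work from column 12 back to 1 with K<->P swapped.
Row 11: chart row 5, RS - tile across columns 1-12 and work as-is.
Row 12: chart row 6, WS - tiled (columns 1-12): / K K O O / K K O O / K; work from column 12 back to 1 with K<->P swapped.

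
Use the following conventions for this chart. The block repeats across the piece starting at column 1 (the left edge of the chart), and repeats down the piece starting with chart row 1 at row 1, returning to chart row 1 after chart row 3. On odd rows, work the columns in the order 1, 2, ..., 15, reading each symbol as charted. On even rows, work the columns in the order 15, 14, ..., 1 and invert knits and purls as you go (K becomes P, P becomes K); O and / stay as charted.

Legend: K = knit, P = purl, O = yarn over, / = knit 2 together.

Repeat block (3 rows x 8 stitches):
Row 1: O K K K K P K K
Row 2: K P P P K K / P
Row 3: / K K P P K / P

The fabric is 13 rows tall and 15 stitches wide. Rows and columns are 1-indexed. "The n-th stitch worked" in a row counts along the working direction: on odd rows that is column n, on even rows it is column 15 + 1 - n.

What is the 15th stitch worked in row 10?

== STITCH ==
O

Derivation:
Row 10 uses chart row ((10-1) mod 3)+1 = 1. Row 10 is even, so WS.
Chart row 1 tiled across columns 1-15: O K K K K P K K O K K K K P K
Wrong side: read the tiled row from column 15 down to 1 and exchange K with P (leave O, /).
Row 10 as worked: P K P P P P O P P K P P P P O
The 15th stitch worked is O.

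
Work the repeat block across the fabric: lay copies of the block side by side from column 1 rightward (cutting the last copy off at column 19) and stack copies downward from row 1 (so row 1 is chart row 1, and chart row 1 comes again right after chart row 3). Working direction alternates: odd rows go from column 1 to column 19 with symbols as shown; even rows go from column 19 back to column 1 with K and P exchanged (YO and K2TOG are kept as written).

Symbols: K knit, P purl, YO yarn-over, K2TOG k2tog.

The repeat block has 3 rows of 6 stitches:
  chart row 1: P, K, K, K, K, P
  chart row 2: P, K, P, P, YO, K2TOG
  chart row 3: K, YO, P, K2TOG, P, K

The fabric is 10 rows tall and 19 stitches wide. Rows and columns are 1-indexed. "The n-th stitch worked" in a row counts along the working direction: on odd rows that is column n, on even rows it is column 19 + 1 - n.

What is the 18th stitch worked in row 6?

Stitch:
YO

Derivation:
Row 6: (6-1) mod 3 = 2, so use chart row 3. Even row -> WS.
Chart row 3 tiled across columns 1-19: K YO P K2TOG P K K YO P K2TOG P K K YO P K2TOG P K K
WS row: flip the tiled sequence (start at column 19) and apply K<->P; YO and K2TOG stay.
Row 6 as worked: P P K K2TOG K YO P P K K2TOG K YO P P K K2TOG K YO P
The 18th stitch worked is YO.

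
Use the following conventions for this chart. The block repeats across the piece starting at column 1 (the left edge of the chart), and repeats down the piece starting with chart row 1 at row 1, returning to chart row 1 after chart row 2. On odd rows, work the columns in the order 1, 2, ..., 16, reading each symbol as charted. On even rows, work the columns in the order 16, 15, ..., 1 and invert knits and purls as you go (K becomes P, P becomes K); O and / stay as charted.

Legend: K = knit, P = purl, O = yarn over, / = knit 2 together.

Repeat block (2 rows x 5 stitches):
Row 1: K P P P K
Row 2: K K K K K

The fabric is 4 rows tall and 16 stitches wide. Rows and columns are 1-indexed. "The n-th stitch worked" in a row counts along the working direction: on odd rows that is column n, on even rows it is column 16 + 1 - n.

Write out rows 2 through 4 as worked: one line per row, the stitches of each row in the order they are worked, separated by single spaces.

Row 2: chart row 2, WS - tiled (columns 1-16): K K K K K K K K K K K K K K K K; work from column 16 back to 1 with K<->P swapped.
Row 3: chart row 1, RS - tile across columns 1-16 and work as-is.
Row 4: chart row 2, WS - tiled (columns 1-16): K K K K K K K K K K K K K K K K; work from column 16 back to 1 with K<->P swapped.

== ROWS AS WORKED ==
P P P P P P P P P P P P P P P P
K P P P K K P P P K K P P P K K
P P P P P P P P P P P P P P P P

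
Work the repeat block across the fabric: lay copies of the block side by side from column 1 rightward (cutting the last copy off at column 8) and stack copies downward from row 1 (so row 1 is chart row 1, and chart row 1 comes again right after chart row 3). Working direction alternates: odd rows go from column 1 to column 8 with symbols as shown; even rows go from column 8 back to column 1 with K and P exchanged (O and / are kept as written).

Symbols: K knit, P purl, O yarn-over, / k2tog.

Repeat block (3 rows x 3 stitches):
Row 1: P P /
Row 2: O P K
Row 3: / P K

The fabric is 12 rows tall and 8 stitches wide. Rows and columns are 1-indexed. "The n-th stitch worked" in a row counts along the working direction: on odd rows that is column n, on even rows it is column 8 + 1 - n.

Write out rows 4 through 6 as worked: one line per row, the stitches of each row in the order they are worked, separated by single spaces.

Row 4: chart row 1, WS - tiled (columns 1-8): P P / P P / P P; work from column 8 back to 1 with K<->P swapped.
Row 5: chart row 2, RS - tile across columns 1-8 and work as-is.
Row 6: chart row 3, WS - tiled (columns 1-8): / P K / P K / P; work from column 8 back to 1 with K<->P swapped.

== ROWS AS WORKED ==
K K / K K / K K
O P K O P K O P
K / P K / P K /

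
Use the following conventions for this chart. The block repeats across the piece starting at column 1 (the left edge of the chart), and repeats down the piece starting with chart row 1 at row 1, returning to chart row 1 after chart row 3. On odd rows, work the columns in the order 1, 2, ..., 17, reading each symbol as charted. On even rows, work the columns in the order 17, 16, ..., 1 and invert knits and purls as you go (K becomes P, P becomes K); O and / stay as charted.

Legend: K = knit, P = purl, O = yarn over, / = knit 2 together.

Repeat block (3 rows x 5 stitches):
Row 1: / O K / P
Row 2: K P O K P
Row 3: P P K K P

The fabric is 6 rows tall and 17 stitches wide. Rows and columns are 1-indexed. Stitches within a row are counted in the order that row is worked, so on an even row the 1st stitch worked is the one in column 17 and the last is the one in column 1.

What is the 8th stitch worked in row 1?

== STITCH ==
K

Derivation:
Row 1 uses chart row ((1-1) mod 3)+1 = 1. Row 1 is odd, so RS.
Chart row 1 tiled across columns 1-17: / O K / P / O K / P / O K / P / O
Right side: take the tiled row as-is (worked left to right from column 1).
Stitch 8 in working order -> K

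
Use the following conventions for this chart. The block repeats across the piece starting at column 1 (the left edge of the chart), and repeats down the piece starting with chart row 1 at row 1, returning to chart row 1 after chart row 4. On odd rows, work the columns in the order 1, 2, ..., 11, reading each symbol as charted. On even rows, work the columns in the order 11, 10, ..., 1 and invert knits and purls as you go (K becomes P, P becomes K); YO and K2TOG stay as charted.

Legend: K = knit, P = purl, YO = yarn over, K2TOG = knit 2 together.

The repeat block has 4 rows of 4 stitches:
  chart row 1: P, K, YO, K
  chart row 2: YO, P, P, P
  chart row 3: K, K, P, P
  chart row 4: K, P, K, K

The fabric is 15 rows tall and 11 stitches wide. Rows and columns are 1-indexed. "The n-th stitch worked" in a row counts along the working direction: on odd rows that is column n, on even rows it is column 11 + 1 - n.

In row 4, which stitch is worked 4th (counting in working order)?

For row 4: chart row = ((4-1) mod 4) + 1 = 4; this is a WS (even) row.
Chart row 4 tiled across columns 1-11: K P K K K P K K K P K
Wrong side: read the tiled row from column 11 down to 1 and exchange K with P (leave YO, K2TOG).
Row 4 as worked: P K P P P K P P P K P
The 4th stitch worked is P.

== STITCH ==
P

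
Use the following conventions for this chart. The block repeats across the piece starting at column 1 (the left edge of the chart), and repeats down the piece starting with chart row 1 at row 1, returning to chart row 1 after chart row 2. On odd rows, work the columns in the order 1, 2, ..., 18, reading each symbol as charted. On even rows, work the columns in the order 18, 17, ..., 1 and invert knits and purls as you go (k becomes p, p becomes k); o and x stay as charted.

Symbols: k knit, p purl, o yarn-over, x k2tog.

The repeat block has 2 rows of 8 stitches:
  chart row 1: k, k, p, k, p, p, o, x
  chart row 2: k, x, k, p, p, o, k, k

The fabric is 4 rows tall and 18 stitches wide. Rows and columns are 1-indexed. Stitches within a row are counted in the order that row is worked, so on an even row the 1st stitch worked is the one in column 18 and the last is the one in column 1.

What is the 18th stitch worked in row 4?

== STITCH ==
p

Derivation:
Row 4 uses chart row ((4-1) mod 2)+1 = 2. Row 4 is even, so WS.
Chart row 2 tiled across columns 1-18: k x k p p o k k k x k p p o k k k x
WS: work from column 18 back to column 1 (reverse the tiled row), swapping k<->p (o and x unchanged).
Row 4 as worked: x p p p o k k p x p p p o k k p x p
Stitch 18 in working order -> p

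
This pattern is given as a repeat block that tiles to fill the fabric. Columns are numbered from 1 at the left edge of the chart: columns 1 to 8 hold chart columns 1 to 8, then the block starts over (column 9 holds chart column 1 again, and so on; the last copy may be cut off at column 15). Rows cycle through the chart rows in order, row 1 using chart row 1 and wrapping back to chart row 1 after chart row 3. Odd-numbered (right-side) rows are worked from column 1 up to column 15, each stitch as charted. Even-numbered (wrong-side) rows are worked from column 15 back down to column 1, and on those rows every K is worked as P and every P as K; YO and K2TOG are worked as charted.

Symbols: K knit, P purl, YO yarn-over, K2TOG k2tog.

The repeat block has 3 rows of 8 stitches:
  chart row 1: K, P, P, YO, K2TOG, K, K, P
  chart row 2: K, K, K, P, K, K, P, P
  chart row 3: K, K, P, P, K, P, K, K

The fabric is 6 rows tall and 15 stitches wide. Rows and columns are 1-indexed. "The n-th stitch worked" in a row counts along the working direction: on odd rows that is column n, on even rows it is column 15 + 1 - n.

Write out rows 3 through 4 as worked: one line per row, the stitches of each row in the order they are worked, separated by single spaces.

Row 3: chart row 3, RS - tile across columns 1-15 and work as-is.
Row 4: chart row 1, WS - tiled (columns 1-15): K P P YO K2TOG K K P K P P YO K2TOG K K; work from column 15 back to 1 with K<->P swapped.

Rows as worked:
K K P P K P K K K K P P K P K
P P K2TOG YO K K P K P P K2TOG YO K K P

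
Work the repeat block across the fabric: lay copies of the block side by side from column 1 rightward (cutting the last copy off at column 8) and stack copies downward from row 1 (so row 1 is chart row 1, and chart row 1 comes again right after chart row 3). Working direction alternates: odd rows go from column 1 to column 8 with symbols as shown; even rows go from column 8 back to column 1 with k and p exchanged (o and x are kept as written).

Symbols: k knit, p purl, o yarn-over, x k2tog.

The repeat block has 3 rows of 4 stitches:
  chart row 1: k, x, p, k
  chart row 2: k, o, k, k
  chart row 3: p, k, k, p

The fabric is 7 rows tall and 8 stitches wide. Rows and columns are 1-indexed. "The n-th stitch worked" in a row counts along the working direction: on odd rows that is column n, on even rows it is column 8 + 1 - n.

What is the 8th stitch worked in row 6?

Stitch:
k

Derivation:
For row 6: chart row = ((6-1) mod 3) + 1 = 3; this is a WS (even) row.
Chart row 3 tiled across columns 1-8: p k k p p k k p
WS: work from column 8 back to column 1 (reverse the tiled row), swapping k<->p (o and x unchanged).
Row 6 as worked: k p p k k p p k
Counting 8 along the worked row gives k.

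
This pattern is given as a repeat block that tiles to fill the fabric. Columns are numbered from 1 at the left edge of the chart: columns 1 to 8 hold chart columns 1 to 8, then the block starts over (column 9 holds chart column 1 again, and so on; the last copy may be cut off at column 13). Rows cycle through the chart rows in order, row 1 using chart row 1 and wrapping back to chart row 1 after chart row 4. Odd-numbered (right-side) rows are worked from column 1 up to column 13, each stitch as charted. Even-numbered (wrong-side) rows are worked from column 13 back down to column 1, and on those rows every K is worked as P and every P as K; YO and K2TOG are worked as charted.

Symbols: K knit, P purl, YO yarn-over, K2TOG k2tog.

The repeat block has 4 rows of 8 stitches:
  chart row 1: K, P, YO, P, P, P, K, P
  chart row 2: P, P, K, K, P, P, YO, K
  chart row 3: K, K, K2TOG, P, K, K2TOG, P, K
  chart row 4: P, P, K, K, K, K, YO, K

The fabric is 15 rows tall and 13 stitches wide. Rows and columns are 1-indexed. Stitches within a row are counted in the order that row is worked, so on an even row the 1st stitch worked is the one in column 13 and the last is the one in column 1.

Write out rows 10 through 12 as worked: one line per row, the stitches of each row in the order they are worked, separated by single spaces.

Row 10: chart row 2, WS - tiled (columns 1-13): P P K K P P YO K P P K K P; work from column 13 back to 1 with K<->P swapped.
Row 11: chart row 3, RS - tile across columns 1-13 and work as-is.
Row 12: chart row 4, WS - tiled (columns 1-13): P P K K K K YO K P P K K K; work from column 13 back to 1 with K<->P swapped.

== ROWS AS WORKED ==
K P P K K P YO K K P P K K
K K K2TOG P K K2TOG P K K K K2TOG P K
P P P K K P YO P P P P K K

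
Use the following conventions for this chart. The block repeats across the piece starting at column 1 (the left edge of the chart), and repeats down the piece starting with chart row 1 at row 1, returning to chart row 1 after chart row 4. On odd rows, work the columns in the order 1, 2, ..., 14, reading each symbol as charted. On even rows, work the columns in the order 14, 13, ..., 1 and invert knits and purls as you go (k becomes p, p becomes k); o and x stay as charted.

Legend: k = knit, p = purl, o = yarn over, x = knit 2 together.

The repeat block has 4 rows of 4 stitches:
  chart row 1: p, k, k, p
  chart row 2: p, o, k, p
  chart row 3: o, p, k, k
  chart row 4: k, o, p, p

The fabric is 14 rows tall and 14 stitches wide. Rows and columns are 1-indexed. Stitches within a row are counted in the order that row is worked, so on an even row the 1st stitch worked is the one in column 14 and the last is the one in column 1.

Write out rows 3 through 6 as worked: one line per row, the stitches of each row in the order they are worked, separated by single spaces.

Result:
o p k k o p k k o p k k o p
o p k k o p k k o p k k o p
p k k p p k k p p k k p p k
o k k p o k k p o k k p o k

Derivation:
Row 3: chart row 3, RS - tile across columns 1-14 and work as-is.
Row 4: chart row 4, WS - tiled (columns 1-14): k o p p k o p p k o p p k o; work from column 14 back to 1 with k<->p swapped.
Row 5: chart row 1, RS - tile across columns 1-14 and work as-is.
Row 6: chart row 2, WS - tiled (columns 1-14): p o k p p o k p p o k p p o; work from column 14 back to 1 with k<->p swapped.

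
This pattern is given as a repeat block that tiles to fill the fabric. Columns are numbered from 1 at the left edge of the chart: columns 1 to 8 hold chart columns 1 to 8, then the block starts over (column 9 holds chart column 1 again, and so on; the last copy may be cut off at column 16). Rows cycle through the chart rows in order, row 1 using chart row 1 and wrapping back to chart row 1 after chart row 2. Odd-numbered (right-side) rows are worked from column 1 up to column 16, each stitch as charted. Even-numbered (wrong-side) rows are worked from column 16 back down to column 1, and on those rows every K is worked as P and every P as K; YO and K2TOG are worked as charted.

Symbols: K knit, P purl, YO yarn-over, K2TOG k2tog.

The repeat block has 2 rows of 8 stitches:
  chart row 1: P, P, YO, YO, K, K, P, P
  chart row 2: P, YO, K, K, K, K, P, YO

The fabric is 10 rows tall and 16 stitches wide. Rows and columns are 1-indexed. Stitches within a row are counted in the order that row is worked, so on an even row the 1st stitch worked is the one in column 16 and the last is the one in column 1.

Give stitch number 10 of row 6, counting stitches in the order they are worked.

Stitch:
K

Derivation:
Row 6: (6-1) mod 2 = 1, so use chart row 2. Even row -> WS.
Chart row 2 tiled across columns 1-16: P YO K K K K P YO P YO K K K K P YO
Wrong side: read the tiled row from column 16 down to 1 and exchange K with P (leave YO, K2TOG).
Row 6 as worked: YO K P P P P YO K YO K P P P P YO K
Stitch 10 in working order -> K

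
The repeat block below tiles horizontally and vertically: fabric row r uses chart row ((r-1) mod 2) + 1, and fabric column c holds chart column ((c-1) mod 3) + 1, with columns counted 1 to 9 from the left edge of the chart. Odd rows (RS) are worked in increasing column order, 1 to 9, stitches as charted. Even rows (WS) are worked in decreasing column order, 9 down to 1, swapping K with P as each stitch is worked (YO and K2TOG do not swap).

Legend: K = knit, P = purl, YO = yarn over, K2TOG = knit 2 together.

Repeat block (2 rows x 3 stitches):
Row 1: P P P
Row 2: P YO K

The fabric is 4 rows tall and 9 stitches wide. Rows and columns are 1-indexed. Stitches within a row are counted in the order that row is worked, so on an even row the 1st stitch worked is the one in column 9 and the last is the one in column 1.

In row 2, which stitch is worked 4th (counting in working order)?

For row 2: chart row = ((2-1) mod 2) + 1 = 2; this is a WS (even) row.
Chart row 2 tiled across columns 1-9: P YO K P YO K P YO K
WS row: flip the tiled sequence (start at column 9) and apply K<->P; YO and K2TOG stay.
Row 2 as worked: P YO K P YO K P YO K
The 4th stitch worked is P.

Stitch:
P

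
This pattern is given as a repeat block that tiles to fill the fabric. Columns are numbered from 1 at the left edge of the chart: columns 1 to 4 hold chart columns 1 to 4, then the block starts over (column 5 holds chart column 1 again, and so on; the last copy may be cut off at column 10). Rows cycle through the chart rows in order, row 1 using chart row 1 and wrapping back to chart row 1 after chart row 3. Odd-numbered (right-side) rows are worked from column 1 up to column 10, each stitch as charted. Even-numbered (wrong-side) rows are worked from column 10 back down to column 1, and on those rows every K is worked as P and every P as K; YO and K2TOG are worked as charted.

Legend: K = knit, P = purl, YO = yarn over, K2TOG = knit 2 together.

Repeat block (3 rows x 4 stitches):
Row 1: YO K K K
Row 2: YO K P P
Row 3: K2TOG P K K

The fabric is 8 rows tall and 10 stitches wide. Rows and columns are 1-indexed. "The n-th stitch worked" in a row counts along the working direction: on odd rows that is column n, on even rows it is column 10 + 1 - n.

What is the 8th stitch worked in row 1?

== STITCH ==
K

Derivation:
Row 1 uses chart row ((1-1) mod 3)+1 = 1. Row 1 is odd, so RS.
Chart row 1 tiled across columns 1-10: YO K K K YO K K K YO K
RS: work column 1 to column 10, symbols as charted — the tiled row is the row as worked.
Counting 8 along the worked row gives K.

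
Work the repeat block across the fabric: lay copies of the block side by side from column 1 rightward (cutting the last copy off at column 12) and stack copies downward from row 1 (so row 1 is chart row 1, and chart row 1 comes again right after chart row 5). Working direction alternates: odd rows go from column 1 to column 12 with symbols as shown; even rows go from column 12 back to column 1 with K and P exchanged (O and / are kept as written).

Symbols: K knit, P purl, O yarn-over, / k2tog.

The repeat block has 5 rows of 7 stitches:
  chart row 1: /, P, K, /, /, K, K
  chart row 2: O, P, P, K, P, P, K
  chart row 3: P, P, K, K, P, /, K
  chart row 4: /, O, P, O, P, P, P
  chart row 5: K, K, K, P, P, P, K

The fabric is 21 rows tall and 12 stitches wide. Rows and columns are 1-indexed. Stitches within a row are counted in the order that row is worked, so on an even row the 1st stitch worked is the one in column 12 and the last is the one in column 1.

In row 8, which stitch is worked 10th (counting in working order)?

Row 8: (8-1) mod 5 = 2, so use chart row 3. Even row -> WS.
Chart row 3 tiled across columns 1-12: P P K K P / K P P K K P
WS row: flip the tiled sequence (start at column 12) and apply K<->P; O and / stay.
Row 8 as worked: K P P K K P / K P P K K
Counting 10 along the worked row gives P.

== STITCH ==
P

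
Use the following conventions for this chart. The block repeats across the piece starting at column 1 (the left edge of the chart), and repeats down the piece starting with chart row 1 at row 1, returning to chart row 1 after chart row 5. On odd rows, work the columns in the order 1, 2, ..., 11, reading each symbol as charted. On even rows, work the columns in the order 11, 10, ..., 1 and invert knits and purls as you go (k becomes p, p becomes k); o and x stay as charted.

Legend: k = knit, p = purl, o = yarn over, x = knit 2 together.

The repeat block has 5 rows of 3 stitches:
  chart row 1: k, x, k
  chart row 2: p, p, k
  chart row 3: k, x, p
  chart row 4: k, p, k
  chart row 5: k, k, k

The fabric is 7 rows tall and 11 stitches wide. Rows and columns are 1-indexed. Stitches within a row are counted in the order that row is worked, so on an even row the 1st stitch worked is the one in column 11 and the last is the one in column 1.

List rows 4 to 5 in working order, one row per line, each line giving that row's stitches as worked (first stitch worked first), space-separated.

== ROWS AS WORKED ==
k p p k p p k p p k p
k k k k k k k k k k k

Derivation:
Row 4: chart row 4, WS - tiled (columns 1-11): k p k k p k k p k k p; work from column 11 back to 1 with k<->p swapped.
Row 5: chart row 5, RS - tile across columns 1-11 and work as-is.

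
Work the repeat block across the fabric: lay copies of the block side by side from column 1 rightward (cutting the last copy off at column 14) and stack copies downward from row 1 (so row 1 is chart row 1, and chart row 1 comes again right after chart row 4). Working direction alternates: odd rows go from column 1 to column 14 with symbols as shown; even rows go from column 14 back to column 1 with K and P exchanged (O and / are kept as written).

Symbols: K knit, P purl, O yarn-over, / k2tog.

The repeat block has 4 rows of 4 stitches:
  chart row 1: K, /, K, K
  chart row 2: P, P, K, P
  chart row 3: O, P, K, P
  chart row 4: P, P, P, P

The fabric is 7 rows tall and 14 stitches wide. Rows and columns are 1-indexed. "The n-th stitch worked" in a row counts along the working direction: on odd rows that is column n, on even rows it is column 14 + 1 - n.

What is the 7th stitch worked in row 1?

Row 1 uses chart row ((1-1) mod 4)+1 = 1. Row 1 is odd, so RS.
Chart row 1 tiled across columns 1-14: K / K K K / K K K / K K K /
RS: work column 1 to column 14, symbols as charted — the tiled row is the row as worked.
Stitch 7 in working order -> K

Result:
K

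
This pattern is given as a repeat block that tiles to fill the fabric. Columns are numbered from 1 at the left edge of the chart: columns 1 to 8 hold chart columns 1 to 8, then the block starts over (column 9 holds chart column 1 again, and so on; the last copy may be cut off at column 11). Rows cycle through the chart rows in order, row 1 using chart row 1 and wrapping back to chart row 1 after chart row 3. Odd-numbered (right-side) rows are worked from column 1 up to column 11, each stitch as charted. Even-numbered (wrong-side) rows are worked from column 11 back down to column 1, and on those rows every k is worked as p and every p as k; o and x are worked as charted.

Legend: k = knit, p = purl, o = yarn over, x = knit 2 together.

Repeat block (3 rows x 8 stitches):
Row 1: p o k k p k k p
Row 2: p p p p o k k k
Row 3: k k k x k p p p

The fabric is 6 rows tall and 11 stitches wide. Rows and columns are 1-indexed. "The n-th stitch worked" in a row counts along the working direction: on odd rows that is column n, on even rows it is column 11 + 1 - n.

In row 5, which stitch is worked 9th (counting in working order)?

Stitch:
p

Derivation:
Row 5 uses chart row ((5-1) mod 3)+1 = 2. Row 5 is odd, so RS.
Chart row 2 tiled across columns 1-11: p p p p o k k k p p p
Right side: take the tiled row as-is (worked left to right from column 1).
The 9th stitch worked is p.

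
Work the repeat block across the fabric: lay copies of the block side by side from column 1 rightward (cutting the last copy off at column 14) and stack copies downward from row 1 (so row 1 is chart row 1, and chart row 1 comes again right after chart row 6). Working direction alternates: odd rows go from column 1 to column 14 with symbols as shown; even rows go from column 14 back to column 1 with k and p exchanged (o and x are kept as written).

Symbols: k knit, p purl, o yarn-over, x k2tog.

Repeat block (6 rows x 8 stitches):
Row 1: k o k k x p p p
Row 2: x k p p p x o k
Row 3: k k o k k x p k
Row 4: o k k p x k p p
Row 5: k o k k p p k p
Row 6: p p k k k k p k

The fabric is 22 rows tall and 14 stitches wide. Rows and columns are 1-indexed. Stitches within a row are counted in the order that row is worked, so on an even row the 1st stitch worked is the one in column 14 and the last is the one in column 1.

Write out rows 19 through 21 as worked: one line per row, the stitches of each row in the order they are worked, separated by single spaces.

Row 19: chart row 1, RS - tile across columns 1-14 and work as-is.
Row 20: chart row 2, WS - tiled (columns 1-14): x k p p p x o k x k p p p x; work from column 14 back to 1 with k<->p swapped.
Row 21: chart row 3, RS - tile across columns 1-14 and work as-is.

== ROWS AS WORKED ==
k o k k x p p p k o k k x p
x k k k p x p o x k k k p x
k k o k k x p k k k o k k x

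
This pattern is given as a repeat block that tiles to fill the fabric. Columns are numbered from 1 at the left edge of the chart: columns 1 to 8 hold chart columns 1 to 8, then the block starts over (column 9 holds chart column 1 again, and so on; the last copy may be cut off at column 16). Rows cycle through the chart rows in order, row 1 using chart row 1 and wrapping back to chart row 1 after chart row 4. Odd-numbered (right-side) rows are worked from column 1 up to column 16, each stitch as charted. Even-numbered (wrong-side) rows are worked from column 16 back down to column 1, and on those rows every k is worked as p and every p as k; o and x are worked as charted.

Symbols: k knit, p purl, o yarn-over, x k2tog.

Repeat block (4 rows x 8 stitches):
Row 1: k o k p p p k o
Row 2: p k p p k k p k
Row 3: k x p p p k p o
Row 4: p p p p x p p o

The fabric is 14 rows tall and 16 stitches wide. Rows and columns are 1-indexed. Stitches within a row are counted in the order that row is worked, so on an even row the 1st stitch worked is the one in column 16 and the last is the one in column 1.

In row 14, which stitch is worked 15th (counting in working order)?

Row 14 uses chart row ((14-1) mod 4)+1 = 2. Row 14 is even, so WS.
Chart row 2 tiled across columns 1-16: p k p p k k p k p k p p k k p k
WS: work from column 16 back to column 1 (reverse the tiled row), swapping k<->p (o and x unchanged).
Row 14 as worked: p k p p k k p k p k p p k k p k
The 15th stitch worked is p.

Result:
p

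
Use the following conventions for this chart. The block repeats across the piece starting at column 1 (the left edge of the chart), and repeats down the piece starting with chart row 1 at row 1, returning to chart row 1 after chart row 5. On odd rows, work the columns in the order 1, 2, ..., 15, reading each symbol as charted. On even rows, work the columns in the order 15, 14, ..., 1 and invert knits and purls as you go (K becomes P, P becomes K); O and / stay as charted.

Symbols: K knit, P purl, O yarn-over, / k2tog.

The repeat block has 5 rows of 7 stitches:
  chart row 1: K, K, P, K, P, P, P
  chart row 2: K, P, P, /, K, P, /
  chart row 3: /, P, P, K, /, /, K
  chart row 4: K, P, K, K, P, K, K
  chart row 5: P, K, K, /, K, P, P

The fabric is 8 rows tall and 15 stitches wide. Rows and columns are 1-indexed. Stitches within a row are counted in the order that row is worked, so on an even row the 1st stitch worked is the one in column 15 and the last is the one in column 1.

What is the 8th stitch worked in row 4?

Row 4: (4-1) mod 5 = 3, so use chart row 4. Even row -> WS.
Chart row 4 tiled across columns 1-15: K P K K P K K K P K K P K K K
Wrong side: read the tiled row from column 15 down to 1 and exchange K with P (leave O, /).
Row 4 as worked: P P P K P P K P P P K P P K P
Stitch 8 in working order -> P

Stitch:
P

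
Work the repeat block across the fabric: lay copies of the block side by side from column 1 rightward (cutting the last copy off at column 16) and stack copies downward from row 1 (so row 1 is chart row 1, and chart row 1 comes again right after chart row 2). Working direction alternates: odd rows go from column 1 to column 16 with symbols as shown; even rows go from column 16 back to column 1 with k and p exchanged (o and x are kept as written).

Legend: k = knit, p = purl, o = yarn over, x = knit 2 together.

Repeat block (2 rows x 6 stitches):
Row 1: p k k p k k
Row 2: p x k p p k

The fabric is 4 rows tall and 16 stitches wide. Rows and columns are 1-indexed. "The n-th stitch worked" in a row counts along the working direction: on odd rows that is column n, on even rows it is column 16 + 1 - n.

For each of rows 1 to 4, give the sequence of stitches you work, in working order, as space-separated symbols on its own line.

Row 1: chart row 1, RS - tile across columns 1-16 and work as-is.
Row 2: chart row 2, WS - tiled (columns 1-16): p x k p p k p x k p p k p x k p; work from column 16 back to 1 with k<->p swapped.
Row 3: chart row 1, RS - tile across columns 1-16 and work as-is.
Row 4: chart row 2, WS - tiled (columns 1-16): p x k p p k p x k p p k p x k p; work from column 16 back to 1 with k<->p swapped.

== ROWS AS WORKED ==
p k k p k k p k k p k k p k k p
k p x k p k k p x k p k k p x k
p k k p k k p k k p k k p k k p
k p x k p k k p x k p k k p x k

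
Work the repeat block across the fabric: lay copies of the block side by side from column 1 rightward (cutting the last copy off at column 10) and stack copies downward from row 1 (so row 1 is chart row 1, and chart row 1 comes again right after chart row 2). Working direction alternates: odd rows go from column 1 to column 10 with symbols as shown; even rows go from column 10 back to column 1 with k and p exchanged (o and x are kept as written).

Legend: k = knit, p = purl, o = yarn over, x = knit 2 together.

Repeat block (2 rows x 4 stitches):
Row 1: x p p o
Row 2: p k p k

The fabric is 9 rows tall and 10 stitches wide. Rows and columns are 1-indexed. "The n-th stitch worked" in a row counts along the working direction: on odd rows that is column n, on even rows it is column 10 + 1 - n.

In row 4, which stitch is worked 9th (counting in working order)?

Row 4: (4-1) mod 2 = 1, so use chart row 2. Even row -> WS.
Chart row 2 tiled across columns 1-10: p k p k p k p k p k
WS row: flip the tiled sequence (start at column 10) and apply k<->p; o and x stay.
Row 4 as worked: p k p k p k p k p k
The 9th stitch worked is p.

Result:
p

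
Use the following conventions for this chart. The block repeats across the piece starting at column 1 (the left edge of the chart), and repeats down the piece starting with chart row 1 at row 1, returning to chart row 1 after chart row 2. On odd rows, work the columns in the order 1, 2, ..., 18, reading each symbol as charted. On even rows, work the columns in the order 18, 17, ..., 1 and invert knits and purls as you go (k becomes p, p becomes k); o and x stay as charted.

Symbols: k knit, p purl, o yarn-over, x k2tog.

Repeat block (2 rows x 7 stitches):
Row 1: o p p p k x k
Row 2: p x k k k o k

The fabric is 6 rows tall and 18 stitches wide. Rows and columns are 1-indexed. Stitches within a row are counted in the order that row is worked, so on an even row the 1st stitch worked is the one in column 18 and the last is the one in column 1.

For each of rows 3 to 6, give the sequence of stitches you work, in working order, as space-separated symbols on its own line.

Rows as worked:
o p p p k x k o p p p k x k o p p p
p p x k p o p p p x k p o p p p x k
o p p p k x k o p p p k x k o p p p
p p x k p o p p p x k p o p p p x k

Derivation:
Row 3: chart row 1, RS - tile across columns 1-18 and work as-is.
Row 4: chart row 2, WS - tiled (columns 1-18): p x k k k o k p x k k k o k p x k k; work from column 18 back to 1 with k<->p swapped.
Row 5: chart row 1, RS - tile across columns 1-18 and work as-is.
Row 6: chart row 2, WS - tiled (columns 1-18): p x k k k o k p x k k k o k p x k k; work from column 18 back to 1 with k<->p swapped.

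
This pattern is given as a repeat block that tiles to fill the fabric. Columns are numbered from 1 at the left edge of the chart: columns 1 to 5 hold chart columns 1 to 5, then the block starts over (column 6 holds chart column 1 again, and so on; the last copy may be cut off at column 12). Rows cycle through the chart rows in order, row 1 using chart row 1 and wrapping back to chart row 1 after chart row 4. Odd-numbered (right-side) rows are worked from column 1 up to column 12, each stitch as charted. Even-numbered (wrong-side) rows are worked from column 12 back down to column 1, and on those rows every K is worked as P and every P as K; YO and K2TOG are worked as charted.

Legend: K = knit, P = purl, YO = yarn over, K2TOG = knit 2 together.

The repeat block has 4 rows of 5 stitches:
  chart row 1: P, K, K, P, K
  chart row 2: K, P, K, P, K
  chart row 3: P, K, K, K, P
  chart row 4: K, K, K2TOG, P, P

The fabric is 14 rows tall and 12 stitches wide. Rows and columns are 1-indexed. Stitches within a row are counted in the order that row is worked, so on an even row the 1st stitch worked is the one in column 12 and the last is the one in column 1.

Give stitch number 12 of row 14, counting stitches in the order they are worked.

Row 14 uses chart row ((14-1) mod 4)+1 = 2. Row 14 is even, so WS.
Chart row 2 tiled across columns 1-12: K P K P K K P K P K K P
Wrong side: read the tiled row from column 12 down to 1 and exchange K with P (leave YO, K2TOG).
Row 14 as worked: K P P K P K P P K P K P
Counting 12 along the worked row gives P.

== STITCH ==
P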